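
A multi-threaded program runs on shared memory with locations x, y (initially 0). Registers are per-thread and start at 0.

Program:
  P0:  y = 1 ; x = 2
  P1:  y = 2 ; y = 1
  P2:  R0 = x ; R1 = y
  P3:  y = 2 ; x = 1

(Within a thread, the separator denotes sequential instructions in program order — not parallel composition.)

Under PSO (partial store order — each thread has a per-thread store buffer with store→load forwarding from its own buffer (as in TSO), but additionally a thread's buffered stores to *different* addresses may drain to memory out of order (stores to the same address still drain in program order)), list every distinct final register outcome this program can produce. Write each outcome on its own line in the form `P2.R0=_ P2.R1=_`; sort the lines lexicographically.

outcome vector order: (P2.R0,P2.R1)
|PSO outcomes| = 9

P2.R0=0 P2.R1=0
P2.R0=0 P2.R1=1
P2.R0=0 P2.R1=2
P2.R0=1 P2.R1=0
P2.R0=1 P2.R1=1
P2.R0=1 P2.R1=2
P2.R0=2 P2.R1=0
P2.R0=2 P2.R1=1
P2.R0=2 P2.R1=2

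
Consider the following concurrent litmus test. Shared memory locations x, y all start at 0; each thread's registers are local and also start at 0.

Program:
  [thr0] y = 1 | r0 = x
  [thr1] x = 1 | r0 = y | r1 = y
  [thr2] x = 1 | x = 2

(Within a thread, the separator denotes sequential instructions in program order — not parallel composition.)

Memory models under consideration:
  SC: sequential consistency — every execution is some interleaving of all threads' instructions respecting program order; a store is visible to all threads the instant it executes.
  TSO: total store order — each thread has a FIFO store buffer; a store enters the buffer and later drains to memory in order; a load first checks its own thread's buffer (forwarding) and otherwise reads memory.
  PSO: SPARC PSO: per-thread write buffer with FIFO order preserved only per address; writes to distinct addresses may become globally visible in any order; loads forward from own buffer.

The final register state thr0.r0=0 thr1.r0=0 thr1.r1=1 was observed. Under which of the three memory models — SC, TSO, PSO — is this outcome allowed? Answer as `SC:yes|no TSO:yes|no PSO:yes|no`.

SC:no TSO:yes PSO:yes

outcome vector order: (thr0.r0,thr1.r0,thr1.r1)
SC: 7 outcomes — {<0 1 1>, <1 0 0>, <1 0 1>, <1 1 1>, <2 0 0>, <2 0 1>, <2 1 1>}
TSO: 9 outcomes — {<0 0 0>, <0 0 1>, <0 1 1>, <1 0 0>, <1 0 1>, <1 1 1>, <2 0 0>, <2 0 1>, <2 1 1>}
PSO: 9 outcomes — {<0 0 0>, <0 0 1>, <0 1 1>, <1 0 0>, <1 0 1>, <1 1 1>, <2 0 0>, <2 0 1>, <2 1 1>}
target <0 0 1> ∈ {TSO,PSO}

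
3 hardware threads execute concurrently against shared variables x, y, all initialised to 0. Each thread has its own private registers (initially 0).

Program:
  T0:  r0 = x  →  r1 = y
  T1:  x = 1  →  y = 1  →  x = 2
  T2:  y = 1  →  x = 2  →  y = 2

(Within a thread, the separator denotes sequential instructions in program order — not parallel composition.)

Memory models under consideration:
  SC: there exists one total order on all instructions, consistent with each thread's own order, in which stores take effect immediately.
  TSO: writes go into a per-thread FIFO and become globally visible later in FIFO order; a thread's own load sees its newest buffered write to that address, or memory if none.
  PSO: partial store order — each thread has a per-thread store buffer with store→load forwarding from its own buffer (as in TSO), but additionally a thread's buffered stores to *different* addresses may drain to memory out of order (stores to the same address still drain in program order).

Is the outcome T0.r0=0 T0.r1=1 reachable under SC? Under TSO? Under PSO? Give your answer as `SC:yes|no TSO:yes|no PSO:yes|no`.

outcome vector order: (T0.r0,T0.r1)
SC: 8 outcomes — {00, 01, 02, 10, 11, 12, 21, 22}
TSO: 8 outcomes — {00, 01, 02, 10, 11, 12, 21, 22}
PSO: 9 outcomes — {00, 01, 02, 10, 11, 12, 20, 21, 22}
target 01 ∈ {SC,TSO,PSO}

SC:yes TSO:yes PSO:yes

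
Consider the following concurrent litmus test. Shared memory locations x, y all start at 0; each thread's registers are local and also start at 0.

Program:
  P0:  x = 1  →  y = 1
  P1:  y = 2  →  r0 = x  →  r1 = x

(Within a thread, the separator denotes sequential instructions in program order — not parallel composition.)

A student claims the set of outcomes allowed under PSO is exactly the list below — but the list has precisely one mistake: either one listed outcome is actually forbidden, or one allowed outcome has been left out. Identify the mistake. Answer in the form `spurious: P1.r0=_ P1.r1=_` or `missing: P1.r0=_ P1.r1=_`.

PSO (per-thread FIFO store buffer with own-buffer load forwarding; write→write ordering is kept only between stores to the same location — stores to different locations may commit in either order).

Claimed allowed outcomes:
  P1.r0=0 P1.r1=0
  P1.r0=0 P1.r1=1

missing: P1.r0=1 P1.r1=1

outcome vector order: (P1.r0,P1.r1)
under PSO → 00; 01; 11
PSO∖claimed = {11}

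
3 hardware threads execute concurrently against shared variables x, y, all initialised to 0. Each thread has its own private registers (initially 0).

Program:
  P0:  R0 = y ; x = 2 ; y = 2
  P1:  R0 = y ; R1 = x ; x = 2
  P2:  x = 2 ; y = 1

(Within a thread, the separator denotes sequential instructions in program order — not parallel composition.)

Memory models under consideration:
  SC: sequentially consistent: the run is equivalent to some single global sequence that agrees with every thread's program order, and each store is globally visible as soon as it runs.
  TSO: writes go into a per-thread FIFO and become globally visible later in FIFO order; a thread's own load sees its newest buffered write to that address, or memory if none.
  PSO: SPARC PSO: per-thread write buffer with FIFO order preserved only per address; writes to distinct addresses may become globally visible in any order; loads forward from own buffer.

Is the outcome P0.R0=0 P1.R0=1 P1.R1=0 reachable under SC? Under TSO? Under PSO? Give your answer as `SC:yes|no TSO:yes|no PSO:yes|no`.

outcome vector order: (P0.R0,P1.R0,P1.R1)
SC: 8 outcomes — {(0,0,0), (0,0,2), (0,1,2), (0,2,2), (1,0,0), (1,0,2), (1,1,2), (1,2,2)}
TSO: 8 outcomes — {(0,0,0), (0,0,2), (0,1,2), (0,2,2), (1,0,0), (1,0,2), (1,1,2), (1,2,2)}
PSO: 12 outcomes — {(0,0,0), (0,0,2), (0,1,0), (0,1,2), (0,2,0), (0,2,2), (1,0,0), (1,0,2), (1,1,0), (1,1,2), (1,2,0), (1,2,2)}
target (0,1,0) ∈ {PSO}

SC:no TSO:no PSO:yes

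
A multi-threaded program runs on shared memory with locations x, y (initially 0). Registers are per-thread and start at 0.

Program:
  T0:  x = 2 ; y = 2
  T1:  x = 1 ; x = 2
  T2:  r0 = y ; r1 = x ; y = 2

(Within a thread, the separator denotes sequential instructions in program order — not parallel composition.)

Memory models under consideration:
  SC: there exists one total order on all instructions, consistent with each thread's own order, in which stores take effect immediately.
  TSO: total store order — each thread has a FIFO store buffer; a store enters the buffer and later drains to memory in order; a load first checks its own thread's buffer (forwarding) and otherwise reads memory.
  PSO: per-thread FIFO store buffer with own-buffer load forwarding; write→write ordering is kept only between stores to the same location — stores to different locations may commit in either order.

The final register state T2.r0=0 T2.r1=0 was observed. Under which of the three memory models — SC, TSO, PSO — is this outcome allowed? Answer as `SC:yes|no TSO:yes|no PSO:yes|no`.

SC:yes TSO:yes PSO:yes

outcome vector order: (T2.r0,T2.r1)
SC: 5 outcomes — {<0 0> <0 1> <0 2> <2 1> <2 2>}
TSO: 5 outcomes — {<0 0> <0 1> <0 2> <2 1> <2 2>}
PSO: 6 outcomes — {<0 0> <0 1> <0 2> <2 0> <2 1> <2 2>}
target <0 0> ∈ {SC,TSO,PSO}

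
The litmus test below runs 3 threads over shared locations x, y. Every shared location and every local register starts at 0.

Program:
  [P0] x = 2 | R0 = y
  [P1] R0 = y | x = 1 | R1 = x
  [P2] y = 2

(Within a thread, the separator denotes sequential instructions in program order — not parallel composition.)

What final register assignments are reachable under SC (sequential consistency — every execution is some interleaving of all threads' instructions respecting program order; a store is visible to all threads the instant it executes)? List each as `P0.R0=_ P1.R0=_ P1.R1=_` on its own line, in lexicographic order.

P0.R0=0 P1.R0=0 P1.R1=1
P0.R0=0 P1.R0=0 P1.R1=2
P0.R0=0 P1.R0=2 P1.R1=1
P0.R0=2 P1.R0=0 P1.R1=1
P0.R0=2 P1.R0=0 P1.R1=2
P0.R0=2 P1.R0=2 P1.R1=1
P0.R0=2 P1.R0=2 P1.R1=2

outcome vector order: (P0.R0,P1.R0,P1.R1)
|SC outcomes| = 7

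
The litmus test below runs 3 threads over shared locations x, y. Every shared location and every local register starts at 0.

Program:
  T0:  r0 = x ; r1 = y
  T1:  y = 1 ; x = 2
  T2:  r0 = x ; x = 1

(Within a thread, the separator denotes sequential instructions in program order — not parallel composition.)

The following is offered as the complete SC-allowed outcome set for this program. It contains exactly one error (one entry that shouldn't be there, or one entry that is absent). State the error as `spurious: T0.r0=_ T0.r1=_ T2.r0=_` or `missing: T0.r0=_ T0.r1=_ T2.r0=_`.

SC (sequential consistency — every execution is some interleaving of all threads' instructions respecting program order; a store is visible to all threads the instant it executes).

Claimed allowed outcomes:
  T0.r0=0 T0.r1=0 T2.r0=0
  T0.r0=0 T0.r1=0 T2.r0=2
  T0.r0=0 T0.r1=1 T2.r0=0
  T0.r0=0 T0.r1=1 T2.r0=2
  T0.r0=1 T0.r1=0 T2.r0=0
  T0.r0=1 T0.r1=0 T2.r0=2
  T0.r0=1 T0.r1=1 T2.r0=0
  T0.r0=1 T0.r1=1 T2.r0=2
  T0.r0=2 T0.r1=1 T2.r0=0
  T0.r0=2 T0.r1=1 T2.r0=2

spurious: T0.r0=1 T0.r1=0 T2.r0=2

outcome vector order: (T0.r0,T0.r1,T2.r0)
under SC → (0,0,0) (0,0,2) (0,1,0) (0,1,2) (1,0,0) (1,1,0) (1,1,2) (2,1,0) (2,1,2)
claimed∖SC = {(1,0,2)}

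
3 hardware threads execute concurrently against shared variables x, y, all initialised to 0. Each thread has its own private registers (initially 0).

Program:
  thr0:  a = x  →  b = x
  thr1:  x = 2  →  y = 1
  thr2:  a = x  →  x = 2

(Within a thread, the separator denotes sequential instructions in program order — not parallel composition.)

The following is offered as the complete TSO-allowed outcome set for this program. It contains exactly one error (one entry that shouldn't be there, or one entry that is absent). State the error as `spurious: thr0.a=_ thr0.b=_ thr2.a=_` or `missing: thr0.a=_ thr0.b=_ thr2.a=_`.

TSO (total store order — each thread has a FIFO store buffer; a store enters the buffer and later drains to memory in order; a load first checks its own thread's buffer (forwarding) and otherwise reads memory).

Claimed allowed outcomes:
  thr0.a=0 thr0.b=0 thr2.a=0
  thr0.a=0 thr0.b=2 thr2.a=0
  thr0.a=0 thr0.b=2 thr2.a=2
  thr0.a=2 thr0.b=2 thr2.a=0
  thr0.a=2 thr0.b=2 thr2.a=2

missing: thr0.a=0 thr0.b=0 thr2.a=2

outcome vector order: (thr0.a,thr0.b,thr2.a)
[TSO] allowed = {(0,0,0) (0,0,2) (0,2,0) (0,2,2) (2,2,0) (2,2,2)}
TSO∖claimed = {(0,0,2)}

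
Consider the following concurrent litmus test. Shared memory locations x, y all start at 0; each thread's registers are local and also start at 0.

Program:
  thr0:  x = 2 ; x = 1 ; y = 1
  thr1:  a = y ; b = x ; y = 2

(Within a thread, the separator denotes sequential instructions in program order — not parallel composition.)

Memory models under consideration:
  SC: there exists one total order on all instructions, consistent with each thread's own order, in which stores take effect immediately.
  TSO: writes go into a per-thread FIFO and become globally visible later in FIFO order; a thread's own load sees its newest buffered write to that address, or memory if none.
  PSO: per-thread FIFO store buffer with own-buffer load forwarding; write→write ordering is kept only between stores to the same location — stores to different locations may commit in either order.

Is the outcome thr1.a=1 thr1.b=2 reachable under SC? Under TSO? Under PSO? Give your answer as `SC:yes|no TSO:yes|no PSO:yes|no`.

outcome vector order: (thr1.a,thr1.b)
under SC → 00; 01; 02; 11
under TSO → 00; 01; 02; 11
under PSO → 00; 01; 02; 10; 11; 12
target 12 ∈ {PSO}

SC:no TSO:no PSO:yes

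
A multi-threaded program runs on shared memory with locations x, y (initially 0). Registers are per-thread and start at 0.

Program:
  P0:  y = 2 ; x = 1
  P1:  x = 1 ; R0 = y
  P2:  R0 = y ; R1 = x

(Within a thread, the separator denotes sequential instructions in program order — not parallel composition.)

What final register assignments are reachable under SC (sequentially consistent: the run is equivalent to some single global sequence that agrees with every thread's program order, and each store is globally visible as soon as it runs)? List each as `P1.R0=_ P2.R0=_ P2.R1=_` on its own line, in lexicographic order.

outcome vector order: (P1.R0,P2.R0,P2.R1)
|SC outcomes| = 7

P1.R0=0 P2.R0=0 P2.R1=0
P1.R0=0 P2.R0=0 P2.R1=1
P1.R0=0 P2.R0=2 P2.R1=1
P1.R0=2 P2.R0=0 P2.R1=0
P1.R0=2 P2.R0=0 P2.R1=1
P1.R0=2 P2.R0=2 P2.R1=0
P1.R0=2 P2.R0=2 P2.R1=1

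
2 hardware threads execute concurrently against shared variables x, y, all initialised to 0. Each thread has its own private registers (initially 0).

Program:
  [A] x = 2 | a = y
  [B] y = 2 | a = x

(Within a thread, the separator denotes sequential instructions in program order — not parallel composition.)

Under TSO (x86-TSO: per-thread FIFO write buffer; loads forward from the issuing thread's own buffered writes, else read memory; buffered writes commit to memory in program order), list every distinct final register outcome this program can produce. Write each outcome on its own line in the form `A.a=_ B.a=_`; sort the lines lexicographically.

outcome vector order: (A.a,B.a)
|TSO outcomes| = 4

A.a=0 B.a=0
A.a=0 B.a=2
A.a=2 B.a=0
A.a=2 B.a=2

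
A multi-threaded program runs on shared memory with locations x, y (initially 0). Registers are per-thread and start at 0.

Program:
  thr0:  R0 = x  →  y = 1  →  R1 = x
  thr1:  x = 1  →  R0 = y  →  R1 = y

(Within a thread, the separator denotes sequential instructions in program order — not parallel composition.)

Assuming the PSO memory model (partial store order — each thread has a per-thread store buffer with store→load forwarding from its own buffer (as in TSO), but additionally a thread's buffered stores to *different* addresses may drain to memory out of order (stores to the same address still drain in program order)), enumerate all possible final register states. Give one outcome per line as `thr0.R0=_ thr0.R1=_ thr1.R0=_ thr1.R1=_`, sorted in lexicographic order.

thr0.R0=0 thr0.R1=0 thr1.R0=0 thr1.R1=0
thr0.R0=0 thr0.R1=0 thr1.R0=0 thr1.R1=1
thr0.R0=0 thr0.R1=0 thr1.R0=1 thr1.R1=1
thr0.R0=0 thr0.R1=1 thr1.R0=0 thr1.R1=0
thr0.R0=0 thr0.R1=1 thr1.R0=0 thr1.R1=1
thr0.R0=0 thr0.R1=1 thr1.R0=1 thr1.R1=1
thr0.R0=1 thr0.R1=1 thr1.R0=0 thr1.R1=0
thr0.R0=1 thr0.R1=1 thr1.R0=0 thr1.R1=1
thr0.R0=1 thr0.R1=1 thr1.R0=1 thr1.R1=1

outcome vector order: (thr0.R0,thr0.R1,thr1.R0,thr1.R1)
|PSO outcomes| = 9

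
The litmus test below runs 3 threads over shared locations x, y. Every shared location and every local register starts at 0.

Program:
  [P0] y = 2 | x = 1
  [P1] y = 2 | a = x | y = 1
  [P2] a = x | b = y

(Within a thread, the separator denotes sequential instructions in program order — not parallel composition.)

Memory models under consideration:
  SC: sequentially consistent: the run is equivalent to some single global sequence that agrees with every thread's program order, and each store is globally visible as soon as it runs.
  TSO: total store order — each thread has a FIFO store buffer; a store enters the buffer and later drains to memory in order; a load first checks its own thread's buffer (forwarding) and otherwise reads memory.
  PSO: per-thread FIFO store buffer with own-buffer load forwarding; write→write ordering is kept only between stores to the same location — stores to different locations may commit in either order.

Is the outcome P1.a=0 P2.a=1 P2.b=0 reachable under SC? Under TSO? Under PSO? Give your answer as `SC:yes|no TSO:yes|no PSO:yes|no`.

SC:no TSO:no PSO:yes

outcome vector order: (P1.a,P2.a,P2.b)
SC: 10 outcomes — {0/0/0 0/0/1 0/0/2 0/1/1 0/1/2 1/0/0 1/0/1 1/0/2 1/1/1 1/1/2}
TSO: 10 outcomes — {0/0/0 0/0/1 0/0/2 0/1/1 0/1/2 1/0/0 1/0/1 1/0/2 1/1/1 1/1/2}
PSO: 12 outcomes — {0/0/0 0/0/1 0/0/2 0/1/0 0/1/1 0/1/2 1/0/0 1/0/1 1/0/2 1/1/0 1/1/1 1/1/2}
target 0/1/0 ∈ {PSO}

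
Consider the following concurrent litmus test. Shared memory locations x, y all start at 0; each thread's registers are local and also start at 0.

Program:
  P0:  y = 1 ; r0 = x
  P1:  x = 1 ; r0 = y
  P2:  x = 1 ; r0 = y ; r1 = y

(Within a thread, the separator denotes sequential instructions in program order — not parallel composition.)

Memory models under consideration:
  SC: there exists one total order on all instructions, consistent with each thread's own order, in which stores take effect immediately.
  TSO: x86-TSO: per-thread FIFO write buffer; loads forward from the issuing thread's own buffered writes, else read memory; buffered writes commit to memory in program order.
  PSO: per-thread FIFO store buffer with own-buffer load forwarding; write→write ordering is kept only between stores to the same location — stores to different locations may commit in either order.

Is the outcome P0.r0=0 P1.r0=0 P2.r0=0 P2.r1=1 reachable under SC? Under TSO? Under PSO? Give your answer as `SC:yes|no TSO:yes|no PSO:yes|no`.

SC:no TSO:yes PSO:yes

outcome vector order: (P0.r0,P1.r0,P2.r0,P2.r1)
SC (7): <0 1 1 1>, <1 0 0 0>, <1 0 0 1>, <1 0 1 1>, <1 1 0 0>, <1 1 0 1>, <1 1 1 1>
TSO (12): <0 0 0 0>, <0 0 0 1>, <0 0 1 1>, <0 1 0 0>, <0 1 0 1>, <0 1 1 1>, <1 0 0 0>, <1 0 0 1>, <1 0 1 1>, <1 1 0 0>, <1 1 0 1>, <1 1 1 1>
PSO (12): <0 0 0 0>, <0 0 0 1>, <0 0 1 1>, <0 1 0 0>, <0 1 0 1>, <0 1 1 1>, <1 0 0 0>, <1 0 0 1>, <1 0 1 1>, <1 1 0 0>, <1 1 0 1>, <1 1 1 1>
target <0 0 0 1> ∈ {TSO,PSO}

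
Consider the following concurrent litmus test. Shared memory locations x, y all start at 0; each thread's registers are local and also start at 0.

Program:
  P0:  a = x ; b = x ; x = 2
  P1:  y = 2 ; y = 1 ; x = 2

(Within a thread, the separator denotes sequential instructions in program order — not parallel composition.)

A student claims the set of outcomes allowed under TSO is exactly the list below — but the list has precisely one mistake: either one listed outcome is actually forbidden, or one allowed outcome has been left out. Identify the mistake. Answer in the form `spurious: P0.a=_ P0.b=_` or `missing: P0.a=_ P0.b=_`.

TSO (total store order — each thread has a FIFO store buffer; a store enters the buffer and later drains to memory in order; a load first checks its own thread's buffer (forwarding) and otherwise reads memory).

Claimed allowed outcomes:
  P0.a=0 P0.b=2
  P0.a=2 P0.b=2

outcome vector order: (P0.a,P0.b)
TSO (3): 0/0; 0/2; 2/2
TSO∖claimed = {0/0}

missing: P0.a=0 P0.b=0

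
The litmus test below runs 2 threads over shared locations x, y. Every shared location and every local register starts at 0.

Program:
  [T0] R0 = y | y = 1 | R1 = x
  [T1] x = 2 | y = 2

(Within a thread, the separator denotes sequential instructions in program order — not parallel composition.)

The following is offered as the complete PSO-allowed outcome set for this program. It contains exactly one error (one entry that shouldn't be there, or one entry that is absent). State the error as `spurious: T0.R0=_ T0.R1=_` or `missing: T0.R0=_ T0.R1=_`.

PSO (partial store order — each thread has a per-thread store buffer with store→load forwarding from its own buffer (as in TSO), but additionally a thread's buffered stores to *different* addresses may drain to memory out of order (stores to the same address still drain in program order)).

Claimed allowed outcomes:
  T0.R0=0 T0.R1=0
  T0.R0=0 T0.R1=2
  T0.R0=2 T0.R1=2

missing: T0.R0=2 T0.R1=0

outcome vector order: (T0.R0,T0.R1)
under PSO → (0,0); (0,2); (2,0); (2,2)
PSO∖claimed = {(2,0)}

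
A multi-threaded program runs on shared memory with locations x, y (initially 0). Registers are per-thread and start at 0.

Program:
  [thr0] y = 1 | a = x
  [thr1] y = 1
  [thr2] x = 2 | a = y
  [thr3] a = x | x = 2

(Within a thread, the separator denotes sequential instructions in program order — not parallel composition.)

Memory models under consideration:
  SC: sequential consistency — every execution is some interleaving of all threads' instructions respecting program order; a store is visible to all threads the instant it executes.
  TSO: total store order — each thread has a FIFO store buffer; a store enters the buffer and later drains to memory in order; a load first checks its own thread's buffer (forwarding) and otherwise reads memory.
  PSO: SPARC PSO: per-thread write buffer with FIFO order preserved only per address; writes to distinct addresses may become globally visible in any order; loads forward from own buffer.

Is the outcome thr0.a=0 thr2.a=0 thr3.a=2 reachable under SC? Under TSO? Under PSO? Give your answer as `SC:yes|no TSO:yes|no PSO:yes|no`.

outcome vector order: (thr0.a,thr2.a,thr3.a)
SC (6): 0/1/0 0/1/2 2/0/0 2/0/2 2/1/0 2/1/2
TSO (8): 0/0/0 0/0/2 0/1/0 0/1/2 2/0/0 2/0/2 2/1/0 2/1/2
PSO (8): 0/0/0 0/0/2 0/1/0 0/1/2 2/0/0 2/0/2 2/1/0 2/1/2
target 0/0/2 ∈ {TSO,PSO}

SC:no TSO:yes PSO:yes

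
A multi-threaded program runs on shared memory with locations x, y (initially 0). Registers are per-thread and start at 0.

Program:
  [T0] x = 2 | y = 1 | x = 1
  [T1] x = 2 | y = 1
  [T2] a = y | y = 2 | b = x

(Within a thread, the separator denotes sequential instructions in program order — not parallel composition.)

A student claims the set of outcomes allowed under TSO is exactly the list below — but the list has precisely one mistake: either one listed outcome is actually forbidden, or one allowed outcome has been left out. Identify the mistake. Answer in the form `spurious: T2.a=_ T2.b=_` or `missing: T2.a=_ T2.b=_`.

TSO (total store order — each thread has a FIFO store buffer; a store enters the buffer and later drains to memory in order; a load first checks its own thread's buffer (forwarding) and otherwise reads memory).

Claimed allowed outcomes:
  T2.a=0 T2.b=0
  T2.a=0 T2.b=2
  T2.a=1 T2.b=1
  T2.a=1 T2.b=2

missing: T2.a=0 T2.b=1

outcome vector order: (T2.a,T2.b)
[TSO] allowed = {0/0, 0/1, 0/2, 1/1, 1/2}
TSO∖claimed = {0/1}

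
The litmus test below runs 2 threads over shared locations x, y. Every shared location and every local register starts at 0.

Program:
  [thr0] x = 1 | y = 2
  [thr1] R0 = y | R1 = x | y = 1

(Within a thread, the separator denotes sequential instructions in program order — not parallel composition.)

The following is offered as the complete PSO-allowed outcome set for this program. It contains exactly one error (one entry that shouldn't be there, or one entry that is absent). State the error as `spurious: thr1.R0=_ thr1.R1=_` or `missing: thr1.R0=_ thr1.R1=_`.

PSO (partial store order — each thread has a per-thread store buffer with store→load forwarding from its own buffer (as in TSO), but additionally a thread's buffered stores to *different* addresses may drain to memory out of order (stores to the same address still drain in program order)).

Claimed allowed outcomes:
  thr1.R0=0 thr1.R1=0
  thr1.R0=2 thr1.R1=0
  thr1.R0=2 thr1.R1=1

outcome vector order: (thr1.R0,thr1.R1)
PSO (4): 0/0 0/1 2/0 2/1
PSO∖claimed = {0/1}

missing: thr1.R0=0 thr1.R1=1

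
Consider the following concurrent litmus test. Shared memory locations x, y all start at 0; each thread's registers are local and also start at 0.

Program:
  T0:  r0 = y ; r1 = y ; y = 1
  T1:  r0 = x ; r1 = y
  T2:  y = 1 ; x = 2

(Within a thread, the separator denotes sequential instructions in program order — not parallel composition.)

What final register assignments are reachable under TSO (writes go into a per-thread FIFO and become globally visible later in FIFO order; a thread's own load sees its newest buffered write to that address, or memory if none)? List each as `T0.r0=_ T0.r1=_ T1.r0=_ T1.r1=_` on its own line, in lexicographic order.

outcome vector order: (T0.r0,T0.r1,T1.r0,T1.r1)
|TSO outcomes| = 9

T0.r0=0 T0.r1=0 T1.r0=0 T1.r1=0
T0.r0=0 T0.r1=0 T1.r0=0 T1.r1=1
T0.r0=0 T0.r1=0 T1.r0=2 T1.r1=1
T0.r0=0 T0.r1=1 T1.r0=0 T1.r1=0
T0.r0=0 T0.r1=1 T1.r0=0 T1.r1=1
T0.r0=0 T0.r1=1 T1.r0=2 T1.r1=1
T0.r0=1 T0.r1=1 T1.r0=0 T1.r1=0
T0.r0=1 T0.r1=1 T1.r0=0 T1.r1=1
T0.r0=1 T0.r1=1 T1.r0=2 T1.r1=1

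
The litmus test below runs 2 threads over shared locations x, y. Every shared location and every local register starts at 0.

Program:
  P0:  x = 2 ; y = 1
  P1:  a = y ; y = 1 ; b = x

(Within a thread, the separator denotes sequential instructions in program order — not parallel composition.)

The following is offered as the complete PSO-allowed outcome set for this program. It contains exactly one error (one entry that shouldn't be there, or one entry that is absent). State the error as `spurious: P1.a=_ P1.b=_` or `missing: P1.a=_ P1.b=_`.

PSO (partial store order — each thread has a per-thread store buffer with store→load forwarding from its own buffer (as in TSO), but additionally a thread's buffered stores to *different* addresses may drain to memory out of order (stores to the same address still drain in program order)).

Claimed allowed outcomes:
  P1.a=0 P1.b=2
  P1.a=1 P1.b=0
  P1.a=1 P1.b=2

outcome vector order: (P1.a,P1.b)
PSO (4): (0,0) (0,2) (1,0) (1,2)
PSO∖claimed = {(0,0)}

missing: P1.a=0 P1.b=0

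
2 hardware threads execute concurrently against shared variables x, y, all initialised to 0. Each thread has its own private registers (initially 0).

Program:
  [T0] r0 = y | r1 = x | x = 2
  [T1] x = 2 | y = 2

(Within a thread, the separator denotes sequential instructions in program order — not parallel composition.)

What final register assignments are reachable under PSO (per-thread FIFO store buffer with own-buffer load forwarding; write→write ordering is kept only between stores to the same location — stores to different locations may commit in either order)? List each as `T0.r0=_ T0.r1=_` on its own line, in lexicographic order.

outcome vector order: (T0.r0,T0.r1)
|PSO outcomes| = 4

T0.r0=0 T0.r1=0
T0.r0=0 T0.r1=2
T0.r0=2 T0.r1=0
T0.r0=2 T0.r1=2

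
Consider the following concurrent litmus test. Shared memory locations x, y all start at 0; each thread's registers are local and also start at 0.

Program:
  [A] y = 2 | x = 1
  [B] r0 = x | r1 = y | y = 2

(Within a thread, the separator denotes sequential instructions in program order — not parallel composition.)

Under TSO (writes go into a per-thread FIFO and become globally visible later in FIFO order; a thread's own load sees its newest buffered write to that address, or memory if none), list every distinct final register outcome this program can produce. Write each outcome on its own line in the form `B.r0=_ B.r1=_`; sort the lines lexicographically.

B.r0=0 B.r1=0
B.r0=0 B.r1=2
B.r0=1 B.r1=2

outcome vector order: (B.r0,B.r1)
|TSO outcomes| = 3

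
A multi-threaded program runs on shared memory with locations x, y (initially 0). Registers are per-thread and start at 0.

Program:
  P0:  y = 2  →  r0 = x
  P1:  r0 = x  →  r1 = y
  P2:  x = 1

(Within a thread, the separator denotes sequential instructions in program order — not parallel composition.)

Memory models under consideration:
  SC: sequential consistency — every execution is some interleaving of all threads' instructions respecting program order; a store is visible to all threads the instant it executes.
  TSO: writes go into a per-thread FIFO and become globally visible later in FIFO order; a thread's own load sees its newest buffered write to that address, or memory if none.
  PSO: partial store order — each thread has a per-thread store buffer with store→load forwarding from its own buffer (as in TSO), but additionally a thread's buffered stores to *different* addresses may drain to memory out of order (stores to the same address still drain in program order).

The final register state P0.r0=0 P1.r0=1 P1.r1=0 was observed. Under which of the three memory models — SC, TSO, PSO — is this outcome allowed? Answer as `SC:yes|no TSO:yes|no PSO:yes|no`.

SC:no TSO:yes PSO:yes

outcome vector order: (P0.r0,P1.r0,P1.r1)
[SC] allowed = {0/0/0 0/0/2 0/1/2 1/0/0 1/0/2 1/1/0 1/1/2}
[TSO] allowed = {0/0/0 0/0/2 0/1/0 0/1/2 1/0/0 1/0/2 1/1/0 1/1/2}
[PSO] allowed = {0/0/0 0/0/2 0/1/0 0/1/2 1/0/0 1/0/2 1/1/0 1/1/2}
target 0/1/0 ∈ {TSO,PSO}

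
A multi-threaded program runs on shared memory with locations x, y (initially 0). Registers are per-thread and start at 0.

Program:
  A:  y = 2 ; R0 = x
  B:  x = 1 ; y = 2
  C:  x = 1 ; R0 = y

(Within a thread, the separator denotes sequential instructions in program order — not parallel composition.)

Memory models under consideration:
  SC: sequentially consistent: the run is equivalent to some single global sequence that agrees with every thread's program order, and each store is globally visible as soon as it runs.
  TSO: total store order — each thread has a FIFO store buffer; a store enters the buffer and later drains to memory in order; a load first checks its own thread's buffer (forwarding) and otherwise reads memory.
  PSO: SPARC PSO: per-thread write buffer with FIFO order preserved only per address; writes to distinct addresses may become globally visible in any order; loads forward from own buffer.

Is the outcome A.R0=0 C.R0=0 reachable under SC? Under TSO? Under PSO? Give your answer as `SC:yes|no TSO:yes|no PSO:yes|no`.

SC:no TSO:yes PSO:yes

outcome vector order: (A.R0,C.R0)
SC: 3 outcomes — {(0,2), (1,0), (1,2)}
TSO: 4 outcomes — {(0,0), (0,2), (1,0), (1,2)}
PSO: 4 outcomes — {(0,0), (0,2), (1,0), (1,2)}
target (0,0) ∈ {TSO,PSO}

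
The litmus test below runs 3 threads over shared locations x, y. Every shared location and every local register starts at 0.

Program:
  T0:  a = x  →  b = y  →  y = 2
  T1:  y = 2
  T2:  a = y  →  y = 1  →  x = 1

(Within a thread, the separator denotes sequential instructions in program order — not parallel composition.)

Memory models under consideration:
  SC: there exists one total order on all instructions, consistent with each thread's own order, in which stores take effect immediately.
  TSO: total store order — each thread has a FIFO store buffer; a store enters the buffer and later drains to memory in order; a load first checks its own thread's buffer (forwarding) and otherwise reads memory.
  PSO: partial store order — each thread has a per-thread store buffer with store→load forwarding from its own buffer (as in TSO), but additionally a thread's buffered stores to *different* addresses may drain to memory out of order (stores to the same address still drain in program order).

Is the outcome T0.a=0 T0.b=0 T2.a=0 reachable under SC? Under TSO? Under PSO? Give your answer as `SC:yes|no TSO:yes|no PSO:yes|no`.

SC:yes TSO:yes PSO:yes

outcome vector order: (T0.a,T0.b,T2.a)
SC: 9 outcomes — {0/0/0, 0/0/2, 0/1/0, 0/1/2, 0/2/0, 0/2/2, 1/1/0, 1/1/2, 1/2/0}
TSO: 9 outcomes — {0/0/0, 0/0/2, 0/1/0, 0/1/2, 0/2/0, 0/2/2, 1/1/0, 1/1/2, 1/2/0}
PSO: 11 outcomes — {0/0/0, 0/0/2, 0/1/0, 0/1/2, 0/2/0, 0/2/2, 1/0/0, 1/1/0, 1/1/2, 1/2/0, 1/2/2}
target 0/0/0 ∈ {SC,TSO,PSO}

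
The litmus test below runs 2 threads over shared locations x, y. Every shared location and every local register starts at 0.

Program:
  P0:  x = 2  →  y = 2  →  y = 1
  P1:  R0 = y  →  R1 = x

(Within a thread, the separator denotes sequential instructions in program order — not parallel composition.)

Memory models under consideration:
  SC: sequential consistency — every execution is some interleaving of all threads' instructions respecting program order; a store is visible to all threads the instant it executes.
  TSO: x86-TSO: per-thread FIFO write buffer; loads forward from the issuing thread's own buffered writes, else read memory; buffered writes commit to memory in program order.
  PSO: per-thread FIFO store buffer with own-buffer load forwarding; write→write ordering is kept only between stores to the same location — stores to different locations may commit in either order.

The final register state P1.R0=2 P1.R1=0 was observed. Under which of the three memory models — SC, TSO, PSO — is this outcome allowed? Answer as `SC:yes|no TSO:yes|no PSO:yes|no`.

outcome vector order: (P1.R0,P1.R1)
[SC] allowed = {<0 0>; <0 2>; <1 2>; <2 2>}
[TSO] allowed = {<0 0>; <0 2>; <1 2>; <2 2>}
[PSO] allowed = {<0 0>; <0 2>; <1 0>; <1 2>; <2 0>; <2 2>}
target <2 0> ∈ {PSO}

SC:no TSO:no PSO:yes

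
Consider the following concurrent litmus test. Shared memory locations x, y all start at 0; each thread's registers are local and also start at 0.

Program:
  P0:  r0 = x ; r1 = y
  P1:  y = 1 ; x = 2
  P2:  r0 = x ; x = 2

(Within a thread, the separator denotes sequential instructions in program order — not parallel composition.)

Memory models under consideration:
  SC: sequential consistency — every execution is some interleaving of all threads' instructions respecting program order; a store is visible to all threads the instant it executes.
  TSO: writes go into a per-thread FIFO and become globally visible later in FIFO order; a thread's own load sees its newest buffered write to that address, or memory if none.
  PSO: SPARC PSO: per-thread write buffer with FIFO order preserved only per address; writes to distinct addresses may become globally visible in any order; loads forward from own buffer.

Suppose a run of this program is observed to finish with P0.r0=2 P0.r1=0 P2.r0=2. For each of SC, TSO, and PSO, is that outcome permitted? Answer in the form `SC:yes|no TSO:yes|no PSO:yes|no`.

outcome vector order: (P0.r0,P0.r1,P2.r0)
SC (7): 000 002 010 012 200 210 212
TSO (7): 000 002 010 012 200 210 212
PSO (8): 000 002 010 012 200 202 210 212
target 202 ∈ {PSO}

SC:no TSO:no PSO:yes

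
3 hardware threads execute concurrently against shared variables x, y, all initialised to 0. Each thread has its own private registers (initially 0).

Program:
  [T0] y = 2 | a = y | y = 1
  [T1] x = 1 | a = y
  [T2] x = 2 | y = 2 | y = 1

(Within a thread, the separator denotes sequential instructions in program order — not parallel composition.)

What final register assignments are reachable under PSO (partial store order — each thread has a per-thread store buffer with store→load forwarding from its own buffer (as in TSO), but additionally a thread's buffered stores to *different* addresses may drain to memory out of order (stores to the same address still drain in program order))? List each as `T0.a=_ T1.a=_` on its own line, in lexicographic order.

T0.a=1 T1.a=0
T0.a=1 T1.a=1
T0.a=1 T1.a=2
T0.a=2 T1.a=0
T0.a=2 T1.a=1
T0.a=2 T1.a=2

outcome vector order: (T0.a,T1.a)
|PSO outcomes| = 6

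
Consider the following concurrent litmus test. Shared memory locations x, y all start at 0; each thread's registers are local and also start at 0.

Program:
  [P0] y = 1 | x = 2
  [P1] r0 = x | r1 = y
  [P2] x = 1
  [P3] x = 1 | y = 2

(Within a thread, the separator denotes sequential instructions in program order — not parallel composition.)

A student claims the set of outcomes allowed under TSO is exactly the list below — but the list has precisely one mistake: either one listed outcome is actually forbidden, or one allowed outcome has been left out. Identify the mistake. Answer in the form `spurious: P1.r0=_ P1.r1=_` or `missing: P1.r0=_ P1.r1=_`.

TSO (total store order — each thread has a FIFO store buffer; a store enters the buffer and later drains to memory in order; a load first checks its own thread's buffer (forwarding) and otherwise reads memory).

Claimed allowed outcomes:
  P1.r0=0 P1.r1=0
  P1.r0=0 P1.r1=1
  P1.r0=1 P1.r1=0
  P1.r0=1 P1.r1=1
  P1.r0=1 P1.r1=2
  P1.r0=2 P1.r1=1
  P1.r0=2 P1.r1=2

missing: P1.r0=0 P1.r1=2

outcome vector order: (P1.r0,P1.r1)
[TSO] allowed = {(0,0) (0,1) (0,2) (1,0) (1,1) (1,2) (2,1) (2,2)}
TSO∖claimed = {(0,2)}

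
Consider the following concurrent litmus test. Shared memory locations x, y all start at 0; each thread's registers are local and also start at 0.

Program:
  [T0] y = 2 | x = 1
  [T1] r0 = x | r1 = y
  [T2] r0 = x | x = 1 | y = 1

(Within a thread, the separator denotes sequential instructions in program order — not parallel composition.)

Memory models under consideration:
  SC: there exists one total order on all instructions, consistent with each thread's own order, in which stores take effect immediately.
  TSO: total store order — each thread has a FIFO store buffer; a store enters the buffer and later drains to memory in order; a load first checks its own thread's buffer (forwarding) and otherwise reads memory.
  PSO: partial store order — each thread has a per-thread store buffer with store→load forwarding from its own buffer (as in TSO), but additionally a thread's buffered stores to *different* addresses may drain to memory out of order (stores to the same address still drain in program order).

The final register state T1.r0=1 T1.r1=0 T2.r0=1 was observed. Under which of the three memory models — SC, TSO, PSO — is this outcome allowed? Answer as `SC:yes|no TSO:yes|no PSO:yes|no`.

SC:no TSO:no PSO:yes

outcome vector order: (T1.r0,T1.r1,T2.r0)
SC: 11 outcomes — {0/0/0, 0/0/1, 0/1/0, 0/1/1, 0/2/0, 0/2/1, 1/0/0, 1/1/0, 1/1/1, 1/2/0, 1/2/1}
TSO: 11 outcomes — {0/0/0, 0/0/1, 0/1/0, 0/1/1, 0/2/0, 0/2/1, 1/0/0, 1/1/0, 1/1/1, 1/2/0, 1/2/1}
PSO: 12 outcomes — {0/0/0, 0/0/1, 0/1/0, 0/1/1, 0/2/0, 0/2/1, 1/0/0, 1/0/1, 1/1/0, 1/1/1, 1/2/0, 1/2/1}
target 1/0/1 ∈ {PSO}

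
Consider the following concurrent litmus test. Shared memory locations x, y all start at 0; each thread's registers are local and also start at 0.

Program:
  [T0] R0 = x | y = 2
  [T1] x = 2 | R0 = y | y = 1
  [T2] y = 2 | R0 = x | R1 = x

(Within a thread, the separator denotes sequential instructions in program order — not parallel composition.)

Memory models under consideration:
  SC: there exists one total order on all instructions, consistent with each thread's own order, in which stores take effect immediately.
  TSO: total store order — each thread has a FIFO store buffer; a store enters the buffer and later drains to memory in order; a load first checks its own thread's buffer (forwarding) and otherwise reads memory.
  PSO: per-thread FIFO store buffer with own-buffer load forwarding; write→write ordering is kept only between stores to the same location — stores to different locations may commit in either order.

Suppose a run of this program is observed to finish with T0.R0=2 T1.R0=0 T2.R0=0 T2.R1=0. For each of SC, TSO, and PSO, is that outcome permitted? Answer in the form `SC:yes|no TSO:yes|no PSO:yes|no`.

outcome vector order: (T0.R0,T1.R0,T2.R0,T2.R1)
[SC] allowed = {(0,0,2,2); (0,2,0,0); (0,2,0,2); (0,2,2,2); (2,0,2,2); (2,2,0,0); (2,2,0,2); (2,2,2,2)}
[TSO] allowed = {(0,0,0,0); (0,0,0,2); (0,0,2,2); (0,2,0,0); (0,2,0,2); (0,2,2,2); (2,0,0,0); (2,0,0,2); (2,0,2,2); (2,2,0,0); (2,2,0,2); (2,2,2,2)}
[PSO] allowed = {(0,0,0,0); (0,0,0,2); (0,0,2,2); (0,2,0,0); (0,2,0,2); (0,2,2,2); (2,0,0,0); (2,0,0,2); (2,0,2,2); (2,2,0,0); (2,2,0,2); (2,2,2,2)}
target (2,0,0,0) ∈ {TSO,PSO}

SC:no TSO:yes PSO:yes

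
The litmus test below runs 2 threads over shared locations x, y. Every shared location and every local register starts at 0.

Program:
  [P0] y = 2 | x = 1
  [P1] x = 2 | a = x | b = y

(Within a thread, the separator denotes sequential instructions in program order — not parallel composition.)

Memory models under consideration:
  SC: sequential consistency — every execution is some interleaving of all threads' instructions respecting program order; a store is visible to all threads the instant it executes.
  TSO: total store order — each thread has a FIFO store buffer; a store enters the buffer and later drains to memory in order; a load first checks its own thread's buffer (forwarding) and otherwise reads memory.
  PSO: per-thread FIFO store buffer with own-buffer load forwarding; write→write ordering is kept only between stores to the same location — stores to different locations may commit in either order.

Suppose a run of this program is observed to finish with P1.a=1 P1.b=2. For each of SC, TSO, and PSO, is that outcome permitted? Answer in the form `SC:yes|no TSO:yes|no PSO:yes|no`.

outcome vector order: (P1.a,P1.b)
under SC → (1,2) (2,0) (2,2)
under TSO → (1,2) (2,0) (2,2)
under PSO → (1,0) (1,2) (2,0) (2,2)
target (1,2) ∈ {SC,TSO,PSO}

SC:yes TSO:yes PSO:yes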